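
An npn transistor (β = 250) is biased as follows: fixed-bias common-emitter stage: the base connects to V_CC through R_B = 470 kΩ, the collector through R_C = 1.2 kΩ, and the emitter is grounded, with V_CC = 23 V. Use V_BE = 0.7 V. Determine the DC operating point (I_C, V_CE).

I_C ≈ 12 mA, V_CE ≈ 8.8 V

Base loop: V_CC = I_B·R_B + V_BE, so I_B = (23 − 0.7)/470 kΩ = 0.0474 mA.
In the active region I_C = β·I_B = 250 × 0.0474 = 11.9 mA.
Collector loop: V_CE = V_CC − I_C·R_C = 23 − 11.9×1.2 = 8.77 V.
Since V_CE = 8.77 V > V_CE(sat) ≈ 0.2 V, the transistor is in the active region as assumed.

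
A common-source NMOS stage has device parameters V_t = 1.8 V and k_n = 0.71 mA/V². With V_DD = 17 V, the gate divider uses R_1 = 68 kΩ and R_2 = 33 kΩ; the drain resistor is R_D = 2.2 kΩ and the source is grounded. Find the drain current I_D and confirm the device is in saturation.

V_G = V_DD·R_2/(R_1+R_2) = 17×33/101 = 5.55 V. With the source grounded, V_GS = V_G = 5.55 V.
Assume saturation: I_D = (k_n/2)(V_GS − V_t)² = (0.71/2)×(5.55 − 1.8)² = 0.355×3.75² = 5 mA.
V_DS = V_DD − I_D·R_D = 17 − 5×2.2 = 5.99 V.
Saturation requires V_DS ≥ V_GS − V_t = 3.75 V; 5.99 ≥ 3.75 ✓.

I_D ≈ 5 mA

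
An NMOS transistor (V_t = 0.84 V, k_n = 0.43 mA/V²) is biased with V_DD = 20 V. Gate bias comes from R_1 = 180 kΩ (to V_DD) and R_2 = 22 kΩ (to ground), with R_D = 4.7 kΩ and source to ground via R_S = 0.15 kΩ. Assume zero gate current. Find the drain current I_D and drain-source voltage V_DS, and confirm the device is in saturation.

I_D ≈ 0.35 mA, V_DS ≈ 18 V

V_G = V_DD·R_2/(R_1+R_2) = 20×22/202 = 2.18 V.
Assume saturation: I_D = (k_n/2)(V_GS − V_t)² with V_GS = V_G − I_D·R_S = 2.18 − 0.15·I_D.
Substituting gives 0.00484·I_D² − 1.09·I_D + 0.385 = 0, with roots I_D = 0.355 or 224 mA.
The root I_D = 224 mA gives V_GS = -31.5 V ≤ V_t, so take I_D = 0.355 mA.
Then V_GS = 2.12 V and V_DS = V_DD − I_D(R_D+R_S) = 20 − 0.355×4.85 = 18.3 V.
Saturation requires V_DS ≥ V_GS − V_t = 1.28 V; 18.3 ≥ 1.28 ✓.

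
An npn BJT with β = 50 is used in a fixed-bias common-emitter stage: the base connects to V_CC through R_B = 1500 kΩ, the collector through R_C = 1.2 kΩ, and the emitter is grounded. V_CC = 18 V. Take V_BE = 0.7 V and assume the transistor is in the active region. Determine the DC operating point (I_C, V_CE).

I_C ≈ 0.58 mA, V_CE ≈ 17 V

Base loop: V_CC = I_B·R_B + V_BE, so I_B = (18 − 0.7)/1500 kΩ = 0.0115 mA.
In the active region I_C = β·I_B = 50 × 0.0115 = 0.577 mA.
Collector loop: V_CE = V_CC − I_C·R_C = 18 − 0.577×1.2 = 17.3 V.
Since V_CE = 17.3 V > V_CE(sat) ≈ 0.2 V, the transistor is in the active region as assumed.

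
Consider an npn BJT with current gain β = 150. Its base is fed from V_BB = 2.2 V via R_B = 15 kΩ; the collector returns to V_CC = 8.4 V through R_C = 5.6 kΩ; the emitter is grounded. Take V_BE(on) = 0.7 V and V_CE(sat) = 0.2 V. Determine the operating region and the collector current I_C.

saturation; I_C ≈ 1.5 mA

Assume active: I_B = (2.2 − 0.7)/15 = 0.1 mA, giving I_C = β·I_B = 15 mA.
But then V_CE = 8.4 − 15×5.6 = -75.6 V < V_CE(sat) = 0.2 V — impossible in the active region.
So the transistor is saturated. With V_CE = 0.2 V, I_C = (V_CC − 0.2)/R_C = 8.2/5.6 = 1.46 mA.
Check: β·I_B = 15 mA > I_C = 1.46 mA, confirming saturation.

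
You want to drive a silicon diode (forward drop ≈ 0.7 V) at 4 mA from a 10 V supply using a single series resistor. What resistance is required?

R ≈ 2.3 kΩ

The resistor drops V_S − V_D = 10 − 0.7 = 9.3 V at 4 mA.
R = 9.3 V / 4 mA = 2.33 kΩ.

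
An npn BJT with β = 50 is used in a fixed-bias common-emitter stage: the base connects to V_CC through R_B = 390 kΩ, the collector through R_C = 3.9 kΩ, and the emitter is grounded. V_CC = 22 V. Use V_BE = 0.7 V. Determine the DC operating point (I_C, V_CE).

Base loop: V_CC = I_B·R_B + V_BE, so I_B = (22 − 0.7)/390 kΩ = 0.0546 mA.
In the active region I_C = β·I_B = 50 × 0.0546 = 2.73 mA.
Collector loop: V_CE = V_CC − I_C·R_C = 22 − 2.73×3.9 = 11.3 V.
Since V_CE = 11.3 V > V_CE(sat) ≈ 0.2 V, the transistor is in the active region as assumed.

I_C ≈ 2.7 mA, V_CE ≈ 11 V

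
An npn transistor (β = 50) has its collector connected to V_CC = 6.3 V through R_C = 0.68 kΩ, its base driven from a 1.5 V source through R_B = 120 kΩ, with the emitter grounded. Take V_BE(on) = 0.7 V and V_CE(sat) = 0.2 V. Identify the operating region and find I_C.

active; I_C ≈ 0.33 mA

Assume active. Base-emitter loop: I_B = (V_BB − V_BE)/R_B = (1.5 − 0.7)/120 = 0.00667 mA.
I_C = β·I_B = 50×0.00667 = 0.333 mA.
V_CE = V_CC − I_C·R_C = 6.3 − 0.333×0.68 = 6.07 V > V_CE(sat), so the active-region assumption holds.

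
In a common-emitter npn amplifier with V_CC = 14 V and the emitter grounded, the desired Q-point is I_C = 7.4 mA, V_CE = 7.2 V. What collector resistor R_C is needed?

Collector loop: V_CC = I_C·R_C + V_CE.
R_C = (V_CC − V_CE)/I_C = (14 − 7.2)/7.4 = 0.919 kΩ.

R_C ≈ 0.92 kΩ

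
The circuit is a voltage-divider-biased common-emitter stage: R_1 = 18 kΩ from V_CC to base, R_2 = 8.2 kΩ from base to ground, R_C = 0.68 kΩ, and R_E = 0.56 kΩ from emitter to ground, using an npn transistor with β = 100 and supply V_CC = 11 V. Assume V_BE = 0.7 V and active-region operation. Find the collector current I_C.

I_C ≈ 4.4 mA

Thevenize the base divider: V_Th = V_CC·R_2/(R_1+R_2) = 11×8.2/26.2 = 3.44 V, R_Th = R_1‖R_2 = 5.63 kΩ.
Base-emitter loop: V_Th = I_B·R_Th + V_BE + (β+1)I_B·R_E, so I_B = (3.44 − 0.7) / (5.63 + 101×0.56) = 0.0441 mA.
I_C = β·I_B = 100×0.0441 = 4.41 mA, and I_E = (β+1)I_B = 4.45 mA.
V_CE = V_CC − I_C·R_C − I_E·R_E = 11 − 4.41×0.68 − 4.45×0.56 = 5.51 V.
V_CE = 5.51 V > 0.2 V confirms active-region operation.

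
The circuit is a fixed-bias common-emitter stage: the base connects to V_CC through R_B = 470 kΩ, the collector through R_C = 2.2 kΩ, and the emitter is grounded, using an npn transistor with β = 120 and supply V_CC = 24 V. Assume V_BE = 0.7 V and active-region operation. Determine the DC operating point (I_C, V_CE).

I_C ≈ 5.9 mA, V_CE ≈ 11 V

Base loop: V_CC = I_B·R_B + V_BE, so I_B = (24 − 0.7)/470 kΩ = 0.0496 mA.
In the active region I_C = β·I_B = 120 × 0.0496 = 5.95 mA.
Collector loop: V_CE = V_CC − I_C·R_C = 24 − 5.95×2.2 = 10.9 V.
Since V_CE = 10.9 V > V_CE(sat) ≈ 0.2 V, the transistor is in the active region as assumed.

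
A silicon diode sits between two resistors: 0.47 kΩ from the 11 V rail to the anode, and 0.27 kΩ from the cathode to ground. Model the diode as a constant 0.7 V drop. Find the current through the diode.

The two resistors are in series with the diode, so KVL gives 11 = I·0.47 + 0.7 + I·0.27.
I = (11 − 0.7) / (0.47 + 0.27) kΩ = 10.3 / 0.74 = 13.9 mA.

I ≈ 14 mA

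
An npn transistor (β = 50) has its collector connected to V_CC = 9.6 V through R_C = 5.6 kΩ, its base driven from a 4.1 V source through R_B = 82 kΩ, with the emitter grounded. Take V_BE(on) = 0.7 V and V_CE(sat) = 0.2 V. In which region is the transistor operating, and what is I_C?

Assume active: I_B = (4.1 − 0.7)/82 = 0.0415 mA, giving I_C = β·I_B = 2.07 mA.
But then V_CE = 9.6 − 2.07×5.6 = -2.01 V < V_CE(sat) = 0.2 V — impossible in the active region.
So the transistor is saturated. With V_CE = 0.2 V, I_C = (V_CC − 0.2)/R_C = 9.4/5.6 = 1.68 mA.
Check: β·I_B = 2.07 mA > I_C = 1.68 mA, confirming saturation.

saturation; I_C ≈ 1.7 mA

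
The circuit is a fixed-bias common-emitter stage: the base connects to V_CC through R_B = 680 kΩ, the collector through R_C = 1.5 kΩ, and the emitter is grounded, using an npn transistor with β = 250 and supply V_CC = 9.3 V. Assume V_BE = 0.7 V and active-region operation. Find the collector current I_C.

Base loop: V_CC = I_B·R_B + V_BE, so I_B = (9.3 − 0.7)/680 kΩ = 0.0126 mA.
In the active region I_C = β·I_B = 250 × 0.0126 = 3.16 mA.
Collector loop: V_CE = V_CC − I_C·R_C = 9.3 − 3.16×1.5 = 4.56 V.
Since V_CE = 4.56 V > V_CE(sat) ≈ 0.2 V, the transistor is in the active region as assumed.

I_C ≈ 3.2 mA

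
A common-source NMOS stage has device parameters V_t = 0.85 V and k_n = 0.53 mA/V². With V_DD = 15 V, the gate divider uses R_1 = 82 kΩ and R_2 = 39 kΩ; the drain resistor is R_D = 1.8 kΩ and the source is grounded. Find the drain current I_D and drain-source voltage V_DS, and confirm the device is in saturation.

V_G = V_DD·R_2/(R_1+R_2) = 15×39/121 = 4.83 V. With the source grounded, V_GS = V_G = 4.83 V.
Assume saturation: I_D = (k_n/2)(V_GS − V_t)² = (0.53/2)×(4.83 − 0.85)² = 0.265×3.98² = 4.21 mA.
V_DS = V_DD − I_D·R_D = 15 − 4.21×1.8 = 7.43 V.
Saturation requires V_DS ≥ V_GS − V_t = 3.98 V; 7.43 ≥ 3.98 ✓.

I_D ≈ 4.2 mA, V_DS ≈ 7.4 V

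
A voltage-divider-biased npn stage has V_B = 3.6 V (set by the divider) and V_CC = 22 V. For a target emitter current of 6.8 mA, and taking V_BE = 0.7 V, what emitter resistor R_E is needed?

R_E ≈ 0.43 kΩ

V_E = V_B − V_BE = 3.6 − 0.7 = 2.9 V.
R_E = V_E / I_E = 2.9 / 6.8 = 0.426 kΩ.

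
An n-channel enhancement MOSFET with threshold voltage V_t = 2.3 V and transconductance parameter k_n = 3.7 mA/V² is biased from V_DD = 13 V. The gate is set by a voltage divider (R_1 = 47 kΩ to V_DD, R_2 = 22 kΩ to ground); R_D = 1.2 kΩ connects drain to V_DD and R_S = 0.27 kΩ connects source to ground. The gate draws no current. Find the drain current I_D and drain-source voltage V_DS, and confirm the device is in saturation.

V_G = V_DD·R_2/(R_1+R_2) = 13×22/69 = 4.14 V.
Assume saturation: I_D = (k_n/2)(V_GS − V_t)² with V_GS = V_G − I_D·R_S = 4.14 − 0.27·I_D.
Substituting gives 0.135·I_D² − 2.84·I_D + 6.3 = 0, with roots I_D = 2.51 or 18.6 mA.
The root I_D = 18.6 mA gives V_GS = -0.868 V ≤ V_t, so take I_D = 2.51 mA.
Then V_GS = 3.47 V and V_DS = V_DD − I_D(R_D+R_S) = 13 − 2.51×1.47 = 9.3 V.
Saturation requires V_DS ≥ V_GS − V_t = 1.17 V; 9.3 ≥ 1.17 ✓.

I_D ≈ 2.5 mA, V_DS ≈ 9.3 V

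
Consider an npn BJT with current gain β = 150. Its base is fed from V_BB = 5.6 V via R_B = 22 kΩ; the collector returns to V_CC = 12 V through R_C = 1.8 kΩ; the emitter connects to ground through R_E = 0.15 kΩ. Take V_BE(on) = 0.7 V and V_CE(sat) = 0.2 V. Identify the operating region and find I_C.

saturation; I_C ≈ 6 mA

Assume active: I_B = (5.6 − 0.7)/(22 + 151×0.15) = 0.11 mA, I_C = β·I_B = 16.5 mA.
Then V_CE = 12 − 16.5×1.8 − 16.6×0.15 = -20.1 V < 0.2 V — the active assumption fails.
Re-solve with V_CE = 0.2 V. KCL at the emitter: V_E/R_E = (V_BB−0.7−V_E)/R_B + (V_CC−0.2−V_E)/R_C, giving V_E = 0.933 V.
I_C = (V_CC − 0.2 − V_E)/R_C = (11.8 − 0.933)/1.8 = 6.04 mA.
Check: I_B = (4.9 − 0.933)/22 = 0.18 mA, and β·I_B = 27.1 mA > I_C, confirming saturation.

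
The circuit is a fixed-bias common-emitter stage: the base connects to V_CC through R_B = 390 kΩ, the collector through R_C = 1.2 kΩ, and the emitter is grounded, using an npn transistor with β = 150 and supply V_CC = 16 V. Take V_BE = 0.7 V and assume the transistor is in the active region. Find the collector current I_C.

I_C ≈ 5.9 mA

Base loop: V_CC = I_B·R_B + V_BE, so I_B = (16 − 0.7)/390 kΩ = 0.0392 mA.
In the active region I_C = β·I_B = 150 × 0.0392 = 5.88 mA.
Collector loop: V_CE = V_CC − I_C·R_C = 16 − 5.88×1.2 = 8.94 V.
Since V_CE = 8.94 V > V_CE(sat) ≈ 0.2 V, the transistor is in the active region as assumed.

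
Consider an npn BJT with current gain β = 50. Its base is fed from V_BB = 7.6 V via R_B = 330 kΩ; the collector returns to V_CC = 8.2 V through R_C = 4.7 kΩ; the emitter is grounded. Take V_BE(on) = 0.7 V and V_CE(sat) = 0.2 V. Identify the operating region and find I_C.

Assume active. Base-emitter loop: I_B = (V_BB − V_BE)/R_B = (7.6 − 0.7)/330 = 0.0209 mA.
I_C = β·I_B = 50×0.0209 = 1.05 mA.
V_CE = V_CC − I_C·R_C = 8.2 − 1.05×4.7 = 3.29 V > V_CE(sat), so the active-region assumption holds.

active; I_C ≈ 1 mA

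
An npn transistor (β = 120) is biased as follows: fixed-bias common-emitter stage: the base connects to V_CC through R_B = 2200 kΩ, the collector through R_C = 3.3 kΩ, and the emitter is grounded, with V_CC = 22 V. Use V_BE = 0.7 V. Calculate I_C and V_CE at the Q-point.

I_C ≈ 1.2 mA, V_CE ≈ 18 V

Base loop: V_CC = I_B·R_B + V_BE, so I_B = (22 − 0.7)/2200 kΩ = 0.00968 mA.
In the active region I_C = β·I_B = 120 × 0.00968 = 1.16 mA.
Collector loop: V_CE = V_CC − I_C·R_C = 22 − 1.16×3.3 = 18.2 V.
Since V_CE = 18.2 V > V_CE(sat) ≈ 0.2 V, the transistor is in the active region as assumed.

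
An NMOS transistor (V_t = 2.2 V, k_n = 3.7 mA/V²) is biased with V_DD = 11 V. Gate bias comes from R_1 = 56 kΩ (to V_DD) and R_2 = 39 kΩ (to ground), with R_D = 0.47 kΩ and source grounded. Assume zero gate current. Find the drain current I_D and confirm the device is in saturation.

V_G = V_DD·R_2/(R_1+R_2) = 11×39/95 = 4.52 V. With the source grounded, V_GS = V_G = 4.52 V.
Assume saturation: I_D = (k_n/2)(V_GS − V_t)² = (3.7/2)×(4.52 − 2.2)² = 1.85×2.32² = 9.92 mA.
V_DS = V_DD − I_D·R_D = 11 − 9.92×0.47 = 6.34 V.
Saturation requires V_DS ≥ V_GS − V_t = 2.32 V; 6.34 ≥ 2.32 ✓.

I_D ≈ 9.9 mA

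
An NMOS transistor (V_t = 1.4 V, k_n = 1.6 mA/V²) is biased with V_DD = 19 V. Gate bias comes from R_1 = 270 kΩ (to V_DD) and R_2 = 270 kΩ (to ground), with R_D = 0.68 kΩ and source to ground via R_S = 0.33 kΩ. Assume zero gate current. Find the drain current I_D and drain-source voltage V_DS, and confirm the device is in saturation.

I_D ≈ 13 mA, V_DS ≈ 6.3 V

V_G = V_DD·R_2/(R_1+R_2) = 19×270/540 = 9.5 V.
Assume saturation: I_D = (k_n/2)(V_GS − V_t)² with V_GS = V_G − I_D·R_S = 9.5 − 0.33·I_D.
Substituting gives 0.0871·I_D² − 5.28·I_D + 52.5 = 0, with roots I_D = 12.5 or 48 mA.
The root I_D = 48 mA gives V_GS = -6.35 V ≤ V_t, so take I_D = 12.5 mA.
Then V_GS = 5.36 V and V_DS = V_DD − I_D(R_D+R_S) = 19 − 12.5×1.01 = 6.33 V.
Saturation requires V_DS ≥ V_GS − V_t = 3.96 V; 6.33 ≥ 3.96 ✓.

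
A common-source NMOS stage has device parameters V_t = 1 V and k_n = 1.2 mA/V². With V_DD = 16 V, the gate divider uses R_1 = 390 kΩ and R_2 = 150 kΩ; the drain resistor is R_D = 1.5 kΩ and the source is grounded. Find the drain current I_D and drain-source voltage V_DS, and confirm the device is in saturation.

I_D ≈ 7.1 mA, V_DS ≈ 5.3 V

V_G = V_DD·R_2/(R_1+R_2) = 16×150/540 = 4.44 V. With the source grounded, V_GS = V_G = 4.44 V.
Assume saturation: I_D = (k_n/2)(V_GS − V_t)² = (1.2/2)×(4.44 − 1)² = 0.6×3.44² = 7.12 mA.
V_DS = V_DD − I_D·R_D = 16 − 7.12×1.5 = 5.32 V.
Saturation requires V_DS ≥ V_GS − V_t = 3.44 V; 5.32 ≥ 3.44 ✓.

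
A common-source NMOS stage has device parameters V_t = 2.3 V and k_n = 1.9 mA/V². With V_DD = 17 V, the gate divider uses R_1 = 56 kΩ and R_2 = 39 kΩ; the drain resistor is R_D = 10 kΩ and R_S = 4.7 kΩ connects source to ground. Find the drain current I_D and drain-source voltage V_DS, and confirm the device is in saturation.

I_D ≈ 0.8 mA, V_DS ≈ 5.2 V

V_G = V_DD·R_2/(R_1+R_2) = 17×39/95 = 6.98 V.
Assume saturation: I_D = (k_n/2)(V_GS − V_t)² with V_GS = V_G − I_D·R_S = 6.98 − 4.7·I_D.
Substituting gives 21·I_D² − 42.8·I_D + 20.8 = 0, with roots I_D = 0.8 or 1.24 mA.
The root I_D = 1.24 mA gives V_GS = 1.16 V ≤ V_t, so take I_D = 0.8 mA.
Then V_GS = 3.22 V and V_DS = V_DD − I_D(R_D+R_S) = 17 − 0.8×14.7 = 5.24 V.
Saturation requires V_DS ≥ V_GS − V_t = 0.918 V; 5.24 ≥ 0.918 ✓.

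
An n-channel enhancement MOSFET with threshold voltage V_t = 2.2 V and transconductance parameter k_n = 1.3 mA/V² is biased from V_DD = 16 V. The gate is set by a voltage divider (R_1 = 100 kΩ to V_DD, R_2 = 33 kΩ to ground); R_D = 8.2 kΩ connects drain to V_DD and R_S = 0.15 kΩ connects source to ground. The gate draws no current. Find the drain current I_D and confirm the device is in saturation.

V_G = V_DD·R_2/(R_1+R_2) = 16×33/133 = 3.97 V.
Assume saturation: I_D = (k_n/2)(V_GS − V_t)² with V_GS = V_G − I_D·R_S = 3.97 − 0.15·I_D.
Substituting gives 0.0146·I_D² − 1.35·I_D + 2.04 = 0, with roots I_D = 1.54 or 90.4 mA.
The root I_D = 90.4 mA gives V_GS = -9.6 V ≤ V_t, so take I_D = 1.54 mA.
Then V_GS = 3.74 V and V_DS = V_DD − I_D(R_D+R_S) = 16 − 1.54×8.35 = 3.14 V.
Saturation requires V_DS ≥ V_GS − V_t = 1.54 V; 3.14 ≥ 1.54 ✓.

I_D ≈ 1.5 mA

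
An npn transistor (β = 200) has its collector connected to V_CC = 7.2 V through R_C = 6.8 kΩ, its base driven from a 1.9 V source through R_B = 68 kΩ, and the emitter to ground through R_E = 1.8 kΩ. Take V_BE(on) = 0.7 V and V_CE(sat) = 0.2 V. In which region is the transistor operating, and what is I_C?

active; I_C ≈ 0.56 mA

Assume active. Base-emitter loop: I_B = (V_BB − V_BE)/(R_B + (β+1)R_E) = (1.9 − 0.7)/(68 + 201×1.8) = 0.00279 mA.
I_C = β·I_B = 200×0.00279 = 0.558 mA.
V_CE = V_CC − I_C·R_C − I_E·R_E = 7.2 − 0.558×6.8 − 0.561×1.8 = 2.39 V > V_CE(sat), so the active-region assumption holds.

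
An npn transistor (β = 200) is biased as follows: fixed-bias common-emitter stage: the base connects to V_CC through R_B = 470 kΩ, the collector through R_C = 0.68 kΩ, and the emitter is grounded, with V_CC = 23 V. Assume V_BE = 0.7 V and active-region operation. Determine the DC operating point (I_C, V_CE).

Base loop: V_CC = I_B·R_B + V_BE, so I_B = (23 − 0.7)/470 kΩ = 0.0474 mA.
In the active region I_C = β·I_B = 200 × 0.0474 = 9.49 mA.
Collector loop: V_CE = V_CC − I_C·R_C = 23 − 9.49×0.68 = 16.5 V.
Since V_CE = 16.5 V > V_CE(sat) ≈ 0.2 V, the transistor is in the active region as assumed.

I_C ≈ 9.5 mA, V_CE ≈ 17 V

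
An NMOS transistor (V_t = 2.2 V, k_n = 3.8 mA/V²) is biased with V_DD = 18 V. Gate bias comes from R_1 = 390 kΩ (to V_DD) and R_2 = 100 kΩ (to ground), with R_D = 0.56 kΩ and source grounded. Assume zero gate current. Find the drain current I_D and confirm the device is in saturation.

I_D ≈ 4.1 mA

V_G = V_DD·R_2/(R_1+R_2) = 18×100/490 = 3.67 V. With the source grounded, V_GS = V_G = 3.67 V.
Assume saturation: I_D = (k_n/2)(V_GS − V_t)² = (3.8/2)×(3.67 − 2.2)² = 1.9×1.47² = 4.13 mA.
V_DS = V_DD − I_D·R_D = 18 − 4.13×0.56 = 15.7 V.
Saturation requires V_DS ≥ V_GS − V_t = 1.47 V; 15.7 ≥ 1.47 ✓.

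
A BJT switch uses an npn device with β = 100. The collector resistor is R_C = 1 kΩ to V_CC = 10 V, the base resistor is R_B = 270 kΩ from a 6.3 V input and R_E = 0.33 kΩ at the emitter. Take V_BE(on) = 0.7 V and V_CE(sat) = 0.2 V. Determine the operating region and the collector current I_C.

Assume active. Base-emitter loop: I_B = (V_BB − V_BE)/(R_B + (β+1)R_E) = (6.3 − 0.7)/(270 + 101×0.33) = 0.0185 mA.
I_C = β·I_B = 100×0.0185 = 1.85 mA.
V_CE = V_CC − I_C·R_C − I_E·R_E = 10 − 1.85×1 − 1.86×0.33 = 7.54 V > V_CE(sat), so the active-region assumption holds.

active; I_C ≈ 1.8 mA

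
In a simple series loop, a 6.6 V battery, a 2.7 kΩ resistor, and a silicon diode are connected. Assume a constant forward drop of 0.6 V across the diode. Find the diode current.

I ≈ 2.2 mA

KVL around the loop: 6.6 = V_D + I·R = 0.6 + I × 2.7 kΩ.
So I = (6.6 − 0.6) / 2.7 kΩ = 6 / 2.7 = 2.22 mA.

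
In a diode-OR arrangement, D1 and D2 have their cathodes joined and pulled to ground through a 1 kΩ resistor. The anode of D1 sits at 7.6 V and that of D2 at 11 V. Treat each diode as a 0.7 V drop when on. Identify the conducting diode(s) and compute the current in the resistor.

Assume both conduct. Then node N would need to be at both 7.6−0.7 = 6.9 V and 11−0.7 = 10.3 V, which is impossible.
Assume only D2 conducts: V_N = 11 − 0.7 = 10.3 V, so I_R = 10.3/1 = 10.3 mA.
Check D1: its anode-to-cathode voltage is 7.6 − 10.3 = -2.7 V < 0.7 V, so it is off. The assumption is consistent.

Only D2 conducts; I_R ≈ 10 mA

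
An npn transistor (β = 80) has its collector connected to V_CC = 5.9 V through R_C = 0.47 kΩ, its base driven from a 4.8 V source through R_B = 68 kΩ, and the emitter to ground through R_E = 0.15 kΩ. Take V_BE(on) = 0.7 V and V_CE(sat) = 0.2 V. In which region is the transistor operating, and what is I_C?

Assume active. Base-emitter loop: I_B = (V_BB − V_BE)/(R_B + (β+1)R_E) = (4.8 − 0.7)/(68 + 81×0.15) = 0.0512 mA.
I_C = β·I_B = 80×0.0512 = 4.09 mA.
V_CE = V_CC − I_C·R_C − I_E·R_E = 5.9 − 4.09×0.47 − 4.14×0.15 = 3.36 V > V_CE(sat), so the active-region assumption holds.

active; I_C ≈ 4.1 mA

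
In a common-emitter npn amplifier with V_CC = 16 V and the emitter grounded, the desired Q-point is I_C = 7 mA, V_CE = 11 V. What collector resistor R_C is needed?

Collector loop: V_CC = I_C·R_C + V_CE.
R_C = (V_CC − V_CE)/I_C = (16 − 11)/7 = 0.714 kΩ.

R_C ≈ 0.71 kΩ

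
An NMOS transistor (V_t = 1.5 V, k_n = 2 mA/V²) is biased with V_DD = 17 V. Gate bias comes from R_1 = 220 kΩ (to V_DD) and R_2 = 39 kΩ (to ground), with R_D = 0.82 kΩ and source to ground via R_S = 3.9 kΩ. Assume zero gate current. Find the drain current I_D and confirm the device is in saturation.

V_G = V_DD·R_2/(R_1+R_2) = 17×39/259 = 2.56 V.
Assume saturation: I_D = (k_n/2)(V_GS − V_t)² with V_GS = V_G − I_D·R_S = 2.56 − 3.9·I_D.
Substituting gives 15.2·I_D² − 9.27·I_D + 1.12 = 0, with roots I_D = 0.167 or 0.442 mA.
The root I_D = 0.442 mA gives V_GS = 0.835 V ≤ V_t, so take I_D = 0.167 mA.
Then V_GS = 1.91 V and V_DS = V_DD − I_D(R_D+R_S) = 17 − 0.167×4.72 = 16.2 V.
Saturation requires V_DS ≥ V_GS − V_t = 0.409 V; 16.2 ≥ 0.409 ✓.

I_D ≈ 0.17 mA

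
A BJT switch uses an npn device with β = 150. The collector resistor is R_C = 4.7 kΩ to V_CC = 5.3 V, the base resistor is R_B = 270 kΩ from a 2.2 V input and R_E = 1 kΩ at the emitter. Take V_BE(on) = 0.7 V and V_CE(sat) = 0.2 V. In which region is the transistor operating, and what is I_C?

active; I_C ≈ 0.53 mA

Assume active. Base-emitter loop: I_B = (V_BB − V_BE)/(R_B + (β+1)R_E) = (2.2 − 0.7)/(270 + 151×1) = 0.00356 mA.
I_C = β·I_B = 150×0.00356 = 0.534 mA.
V_CE = V_CC − I_C·R_C − I_E·R_E = 5.3 − 0.534×4.7 − 0.538×1 = 2.25 V > V_CE(sat), so the active-region assumption holds.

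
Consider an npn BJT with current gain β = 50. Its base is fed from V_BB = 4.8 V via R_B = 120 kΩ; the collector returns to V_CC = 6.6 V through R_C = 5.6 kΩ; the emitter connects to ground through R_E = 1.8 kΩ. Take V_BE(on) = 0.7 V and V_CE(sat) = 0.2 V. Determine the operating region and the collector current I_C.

Assume active: I_B = (4.8 − 0.7)/(120 + 51×1.8) = 0.0194 mA, I_C = β·I_B = 0.968 mA.
Then V_CE = 6.6 − 0.968×5.6 − 0.987×1.8 = -0.597 V < 0.2 V — the active assumption fails.
Re-solve with V_CE = 0.2 V. KCL at the emitter: V_E/R_E = (V_BB−0.7−V_E)/R_B + (V_CC−0.2−V_E)/R_C, giving V_E = 1.59 V.
I_C = (V_CC − 0.2 − V_E)/R_C = (6.4 − 1.59)/5.6 = 0.86 mA.
Check: I_B = (4.1 − 1.59)/120 = 0.021 mA, and β·I_B = 1.05 mA > I_C, confirming saturation.

saturation; I_C ≈ 0.86 mA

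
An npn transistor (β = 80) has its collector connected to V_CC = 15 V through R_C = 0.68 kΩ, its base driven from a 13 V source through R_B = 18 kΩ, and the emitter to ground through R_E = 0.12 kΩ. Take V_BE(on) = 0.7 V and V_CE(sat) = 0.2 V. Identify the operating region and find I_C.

Assume active: I_B = (13 − 0.7)/(18 + 81×0.12) = 0.444 mA, I_C = β·I_B = 35.5 mA.
Then V_CE = 15 − 35.5×0.68 − 35.9×0.12 = -13.5 V < 0.2 V — the active assumption fails.
Re-solve with V_CE = 0.2 V. KCL at the emitter: V_E/R_E = (V_BB−0.7−V_E)/R_B + (V_CC−0.2−V_E)/R_C, giving V_E = 2.28 V.
I_C = (V_CC − 0.2 − V_E)/R_C = (14.8 − 2.28)/0.68 = 18.4 mA.
Check: I_B = (12.3 − 2.28)/18 = 0.557 mA, and β·I_B = 44.5 mA > I_C, confirming saturation.

saturation; I_C ≈ 18 mA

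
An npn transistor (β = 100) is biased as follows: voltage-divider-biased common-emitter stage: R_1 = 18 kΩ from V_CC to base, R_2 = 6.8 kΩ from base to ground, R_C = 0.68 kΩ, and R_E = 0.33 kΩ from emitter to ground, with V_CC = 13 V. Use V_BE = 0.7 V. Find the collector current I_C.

I_C ≈ 7.5 mA

Thevenize the base divider: V_Th = V_CC·R_2/(R_1+R_2) = 13×6.8/24.8 = 3.56 V, R_Th = R_1‖R_2 = 4.94 kΩ.
Base-emitter loop: V_Th = I_B·R_Th + V_BE + (β+1)I_B·R_E, so I_B = (3.56 − 0.7) / (4.94 + 101×0.33) = 0.0749 mA.
I_C = β·I_B = 100×0.0749 = 7.49 mA, and I_E = (β+1)I_B = 7.56 mA.
V_CE = V_CC − I_C·R_C − I_E·R_E = 13 − 7.49×0.68 − 7.56×0.33 = 5.41 V.
V_CE = 5.41 V > 0.2 V confirms active-region operation.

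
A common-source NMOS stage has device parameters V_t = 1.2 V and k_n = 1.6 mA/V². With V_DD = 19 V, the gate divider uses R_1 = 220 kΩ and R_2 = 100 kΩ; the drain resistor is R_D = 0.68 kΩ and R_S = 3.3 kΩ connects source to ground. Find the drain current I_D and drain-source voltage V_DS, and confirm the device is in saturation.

V_G = V_DD·R_2/(R_1+R_2) = 19×100/320 = 5.94 V.
Assume saturation: I_D = (k_n/2)(V_GS − V_t)² with V_GS = V_G − I_D·R_S = 5.94 − 3.3·I_D.
Substituting gives 8.71·I_D² − 26·I_D + 18 = 0, with roots I_D = 1.08 or 1.9 mA.
The root I_D = 1.9 mA gives V_GS = -0.342 V ≤ V_t, so take I_D = 1.08 mA.
Then V_GS = 2.36 V and V_DS = V_DD − I_D(R_D+R_S) = 19 − 1.08×3.98 = 14.7 V.
Saturation requires V_DS ≥ V_GS − V_t = 1.16 V; 14.7 ≥ 1.16 ✓.

I_D ≈ 1.1 mA, V_DS ≈ 15 V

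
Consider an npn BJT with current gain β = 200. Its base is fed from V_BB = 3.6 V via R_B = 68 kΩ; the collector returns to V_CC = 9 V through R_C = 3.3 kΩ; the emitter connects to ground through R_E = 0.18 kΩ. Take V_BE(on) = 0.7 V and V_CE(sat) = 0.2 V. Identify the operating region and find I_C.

saturation; I_C ≈ 2.5 mA

Assume active: I_B = (3.6 − 0.7)/(68 + 201×0.18) = 0.0278 mA, I_C = β·I_B = 5.57 mA.
Then V_CE = 9 − 5.57×3.3 − 5.6×0.18 = -10.4 V < 0.2 V — the active assumption fails.
Re-solve with V_CE = 0.2 V. KCL at the emitter: V_E/R_E = (V_BB−0.7−V_E)/R_B + (V_CC−0.2−V_E)/R_C, giving V_E = 0.461 V.
I_C = (V_CC − 0.2 − V_E)/R_C = (8.8 − 0.461)/3.3 = 2.53 mA.
Check: I_B = (2.9 − 0.461)/68 = 0.0359 mA, and β·I_B = 7.17 mA > I_C, confirming saturation.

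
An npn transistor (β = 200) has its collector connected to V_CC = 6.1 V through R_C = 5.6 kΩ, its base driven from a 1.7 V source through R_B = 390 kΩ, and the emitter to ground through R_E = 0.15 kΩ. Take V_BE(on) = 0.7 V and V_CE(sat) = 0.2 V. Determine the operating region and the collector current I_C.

active; I_C ≈ 0.48 mA

Assume active. Base-emitter loop: I_B = (V_BB − V_BE)/(R_B + (β+1)R_E) = (1.7 − 0.7)/(390 + 201×0.15) = 0.00238 mA.
I_C = β·I_B = 200×0.00238 = 0.476 mA.
V_CE = V_CC − I_C·R_C − I_E·R_E = 6.1 − 0.476×5.6 − 0.478×0.15 = 3.36 V > V_CE(sat), so the active-region assumption holds.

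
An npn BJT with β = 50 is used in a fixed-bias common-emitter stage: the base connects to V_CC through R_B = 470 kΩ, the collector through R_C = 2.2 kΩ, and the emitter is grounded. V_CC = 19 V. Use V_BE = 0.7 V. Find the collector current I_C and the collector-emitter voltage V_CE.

I_C ≈ 1.9 mA, V_CE ≈ 15 V

Base loop: V_CC = I_B·R_B + V_BE, so I_B = (19 − 0.7)/470 kΩ = 0.0389 mA.
In the active region I_C = β·I_B = 50 × 0.0389 = 1.95 mA.
Collector loop: V_CE = V_CC − I_C·R_C = 19 − 1.95×2.2 = 14.7 V.
Since V_CE = 14.7 V > V_CE(sat) ≈ 0.2 V, the transistor is in the active region as assumed.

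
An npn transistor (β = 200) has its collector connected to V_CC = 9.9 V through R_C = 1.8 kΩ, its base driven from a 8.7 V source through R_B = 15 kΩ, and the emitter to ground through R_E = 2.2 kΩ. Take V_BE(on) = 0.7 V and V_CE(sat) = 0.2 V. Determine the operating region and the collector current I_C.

saturation; I_C ≈ 2.3 mA

Assume active: I_B = (8.7 − 0.7)/(15 + 201×2.2) = 0.0175 mA, I_C = β·I_B = 3.5 mA.
Then V_CE = 9.9 − 3.5×1.8 − 3.52×2.2 = -4.14 V < 0.2 V — the active assumption fails.
Re-solve with V_CE = 0.2 V. KCL at the emitter: V_E/R_E = (V_BB−0.7−V_E)/R_B + (V_CC−0.2−V_E)/R_C, giving V_E = 5.5 V.
I_C = (V_CC − 0.2 − V_E)/R_C = (9.7 − 5.5)/1.8 = 2.33 mA.
Check: I_B = (8 − 5.5)/15 = 0.167 mA, and β·I_B = 33.3 mA > I_C, confirming saturation.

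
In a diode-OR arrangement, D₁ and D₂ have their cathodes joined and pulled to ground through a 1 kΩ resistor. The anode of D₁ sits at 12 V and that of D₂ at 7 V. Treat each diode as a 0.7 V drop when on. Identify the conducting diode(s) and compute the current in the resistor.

Only D₁ conducts; I_R ≈ 11 mA

Assume both conduct. Then node N would need to be at both 12−0.7 = 11.3 V and 7−0.7 = 6.3 V, which is impossible.
Assume only D₁ conducts: V_N = 12 − 0.7 = 11.3 V, so I_R = 11.3/1 = 11.3 mA.
Check D₂: its anode-to-cathode voltage is 7 − 11.3 = -4.3 V < 0.7 V, so it is off. The assumption is consistent.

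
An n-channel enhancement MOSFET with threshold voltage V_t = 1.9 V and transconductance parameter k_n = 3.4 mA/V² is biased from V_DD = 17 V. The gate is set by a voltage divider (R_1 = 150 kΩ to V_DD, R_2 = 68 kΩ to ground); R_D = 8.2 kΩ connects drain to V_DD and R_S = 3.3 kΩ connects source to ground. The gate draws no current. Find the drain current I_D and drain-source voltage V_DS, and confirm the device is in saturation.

I_D ≈ 0.82 mA, V_DS ≈ 7.6 V

V_G = V_DD·R_2/(R_1+R_2) = 17×68/218 = 5.3 V.
Assume saturation: I_D = (k_n/2)(V_GS − V_t)² with V_GS = V_G − I_D·R_S = 5.3 − 3.3·I_D.
Substituting gives 18.5·I_D² − 39.2·I_D + 19.7 = 0, with roots I_D = 0.821 or 1.3 mA.
The root I_D = 1.3 mA gives V_GS = 1.03 V ≤ V_t, so take I_D = 0.821 mA.
Then V_GS = 2.59 V and V_DS = V_DD − I_D(R_D+R_S) = 17 − 0.821×11.5 = 7.56 V.
Saturation requires V_DS ≥ V_GS − V_t = 0.695 V; 7.56 ≥ 0.695 ✓.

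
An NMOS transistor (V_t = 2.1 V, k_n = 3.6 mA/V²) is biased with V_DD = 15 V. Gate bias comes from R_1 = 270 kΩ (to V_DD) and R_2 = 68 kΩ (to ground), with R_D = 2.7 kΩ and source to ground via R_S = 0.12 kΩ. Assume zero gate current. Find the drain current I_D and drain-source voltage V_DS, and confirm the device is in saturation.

V_G = V_DD·R_2/(R_1+R_2) = 15×68/338 = 3.02 V.
Assume saturation: I_D = (k_n/2)(V_GS − V_t)² with V_GS = V_G − I_D·R_S = 3.02 − 0.12·I_D.
Substituting gives 0.0259·I_D² − 1.4·I_D + 1.52 = 0, with roots I_D = 1.11 or 52.8 mA.
The root I_D = 52.8 mA gives V_GS = -3.31 V ≤ V_t, so take I_D = 1.11 mA.
Then V_GS = 2.88 V and V_DS = V_DD − I_D(R_D+R_S) = 15 − 1.11×2.82 = 11.9 V.
Saturation requires V_DS ≥ V_GS − V_t = 0.785 V; 11.9 ≥ 0.785 ✓.

I_D ≈ 1.1 mA, V_DS ≈ 12 V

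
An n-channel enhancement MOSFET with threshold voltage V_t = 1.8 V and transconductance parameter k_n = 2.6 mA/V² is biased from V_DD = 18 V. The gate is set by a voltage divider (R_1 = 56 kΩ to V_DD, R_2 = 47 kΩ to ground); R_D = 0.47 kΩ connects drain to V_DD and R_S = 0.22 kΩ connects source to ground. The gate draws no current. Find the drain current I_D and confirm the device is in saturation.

I_D ≈ 14 mA

V_G = V_DD·R_2/(R_1+R_2) = 18×47/103 = 8.21 V.
Assume saturation: I_D = (k_n/2)(V_GS − V_t)² with V_GS = V_G − I_D·R_S = 8.21 − 0.22·I_D.
Substituting gives 0.0629·I_D² − 4.67·I_D + 53.5 = 0, with roots I_D = 14.2 or 60 mA.
The root I_D = 60 mA gives V_GS = -5 V ≤ V_t, so take I_D = 14.2 mA.
Then V_GS = 5.1 V and V_DS = V_DD − I_D(R_D+R_S) = 18 − 14.2×0.69 = 8.23 V.
Saturation requires V_DS ≥ V_GS − V_t = 3.3 V; 8.23 ≥ 3.3 ✓.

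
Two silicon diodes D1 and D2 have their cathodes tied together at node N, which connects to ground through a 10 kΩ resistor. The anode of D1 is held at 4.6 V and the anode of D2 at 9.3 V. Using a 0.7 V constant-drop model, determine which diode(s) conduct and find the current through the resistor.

Only D2 conducts; I_R ≈ 0.86 mA

Assume both conduct. Then node N would need to be at both 4.6−0.7 = 3.9 V and 9.3−0.7 = 8.6 V, which is impossible.
Assume only D2 conducts: V_N = 9.3 − 0.7 = 8.6 V, so I_R = 8.6/10 = 0.86 mA.
Check D1: its anode-to-cathode voltage is 4.6 − 8.6 = -4 V < 0.7 V, so it is off. The assumption is consistent.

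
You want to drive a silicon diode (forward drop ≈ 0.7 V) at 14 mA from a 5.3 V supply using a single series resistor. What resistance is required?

The resistor drops V_S − V_D = 5.3 − 0.7 = 4.6 V at 14 mA.
R = 4.6 V / 14 mA = 0.329 kΩ.

R ≈ 0.33 kΩ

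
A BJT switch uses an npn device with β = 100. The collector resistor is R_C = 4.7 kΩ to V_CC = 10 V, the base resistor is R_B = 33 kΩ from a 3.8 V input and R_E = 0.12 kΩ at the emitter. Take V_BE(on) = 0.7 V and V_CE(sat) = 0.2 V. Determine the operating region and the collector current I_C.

Assume active: I_B = (3.8 − 0.7)/(33 + 101×0.12) = 0.0687 mA, I_C = β·I_B = 6.87 mA.
Then V_CE = 10 − 6.87×4.7 − 6.94×0.12 = -23.1 V < 0.2 V — the active assumption fails.
Re-solve with V_CE = 0.2 V. KCL at the emitter: V_E/R_E = (V_BB−0.7−V_E)/R_B + (V_CC−0.2−V_E)/R_C, giving V_E = 0.254 V.
I_C = (V_CC − 0.2 − V_E)/R_C = (9.8 − 0.254)/4.7 = 2.03 mA.
Check: I_B = (3.1 − 0.254)/33 = 0.0862 mA, and β·I_B = 8.62 mA > I_C, confirming saturation.

saturation; I_C ≈ 2 mA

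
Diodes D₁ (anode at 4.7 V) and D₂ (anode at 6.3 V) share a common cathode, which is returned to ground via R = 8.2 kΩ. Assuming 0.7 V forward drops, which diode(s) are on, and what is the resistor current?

Only D₂ conducts; I_R ≈ 0.68 mA

Assume both conduct. Then node N would need to be at both 4.7−0.7 = 4 V and 6.3−0.7 = 5.6 V, which is impossible.
Assume only D₂ conducts: V_N = 6.3 − 0.7 = 5.6 V, so I_R = 5.6/8.2 = 0.683 mA.
Check D₁: its anode-to-cathode voltage is 4.7 − 5.6 = -0.9 V < 0.7 V, so it is off. The assumption is consistent.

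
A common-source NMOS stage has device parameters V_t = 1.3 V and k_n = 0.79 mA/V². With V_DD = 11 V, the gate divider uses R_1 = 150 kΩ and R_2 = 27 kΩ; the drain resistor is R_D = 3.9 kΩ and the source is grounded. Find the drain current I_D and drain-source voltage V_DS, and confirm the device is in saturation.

I_D ≈ 0.056 mA, V_DS ≈ 11 V

V_G = V_DD·R_2/(R_1+R_2) = 11×27/177 = 1.68 V. With the source grounded, V_GS = V_G = 1.68 V.
Assume saturation: I_D = (k_n/2)(V_GS − V_t)² = (0.79/2)×(1.68 − 1.3)² = 0.395×0.378² = 0.0564 mA.
V_DS = V_DD − I_D·R_D = 11 − 0.0564×3.9 = 10.8 V.
Saturation requires V_DS ≥ V_GS − V_t = 0.378 V; 10.8 ≥ 0.378 ✓.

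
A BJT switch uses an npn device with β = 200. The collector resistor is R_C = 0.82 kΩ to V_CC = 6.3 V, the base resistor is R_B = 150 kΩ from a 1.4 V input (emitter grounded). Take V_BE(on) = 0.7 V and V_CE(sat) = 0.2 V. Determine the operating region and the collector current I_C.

Assume active. Base-emitter loop: I_B = (V_BB − V_BE)/R_B = (1.4 − 0.7)/150 = 0.00467 mA.
I_C = β·I_B = 200×0.00467 = 0.933 mA.
V_CE = V_CC − I_C·R_C = 6.3 − 0.933×0.82 = 5.53 V > V_CE(sat), so the active-region assumption holds.

active; I_C ≈ 0.93 mA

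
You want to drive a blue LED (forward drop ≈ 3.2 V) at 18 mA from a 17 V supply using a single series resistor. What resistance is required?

R ≈ 0.77 kΩ

The resistor drops V_S − V_D = 17 − 3.2 = 13.8 V at 18 mA.
R = 13.8 V / 18 mA = 0.767 kΩ.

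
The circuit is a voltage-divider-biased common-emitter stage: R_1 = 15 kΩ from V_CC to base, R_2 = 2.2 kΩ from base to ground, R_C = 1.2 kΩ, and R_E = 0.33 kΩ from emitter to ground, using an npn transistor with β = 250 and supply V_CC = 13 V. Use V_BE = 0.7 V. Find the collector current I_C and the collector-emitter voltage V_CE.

I_C ≈ 2.8 mA, V_CE ≈ 8.7 V

Thevenize the base divider: V_Th = V_CC·R_2/(R_1+R_2) = 13×2.2/17.2 = 1.66 V, R_Th = R_1‖R_2 = 1.92 kΩ.
Base-emitter loop: V_Th = I_B·R_Th + V_BE + (β+1)I_B·R_E, so I_B = (1.66 − 0.7) / (1.92 + 251×0.33) = 0.0114 mA.
I_C = β·I_B = 250×0.0114 = 2.84 mA, and I_E = (β+1)I_B = 2.85 mA.
V_CE = V_CC − I_C·R_C − I_E·R_E = 13 − 2.84×1.2 − 2.85×0.33 = 8.65 V.
V_CE = 8.65 V > 0.2 V confirms active-region operation.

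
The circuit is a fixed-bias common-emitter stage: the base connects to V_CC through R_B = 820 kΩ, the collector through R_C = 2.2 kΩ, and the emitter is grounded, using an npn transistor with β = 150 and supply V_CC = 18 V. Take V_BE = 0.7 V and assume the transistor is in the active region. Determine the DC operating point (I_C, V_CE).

I_C ≈ 3.2 mA, V_CE ≈ 11 V

Base loop: V_CC = I_B·R_B + V_BE, so I_B = (18 − 0.7)/820 kΩ = 0.0211 mA.
In the active region I_C = β·I_B = 150 × 0.0211 = 3.16 mA.
Collector loop: V_CE = V_CC − I_C·R_C = 18 − 3.16×2.2 = 11 V.
Since V_CE = 11 V > V_CE(sat) ≈ 0.2 V, the transistor is in the active region as assumed.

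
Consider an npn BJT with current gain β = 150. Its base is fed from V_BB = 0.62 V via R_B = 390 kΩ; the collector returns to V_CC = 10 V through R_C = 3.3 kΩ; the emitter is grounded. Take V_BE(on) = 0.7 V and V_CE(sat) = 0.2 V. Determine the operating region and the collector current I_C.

cutoff; I_C ≈ 0

V_BB = 0.62 V ≤ V_BE(on) = 0.7 V, so the base-emitter junction is not forward biased.
The transistor is in cutoff: I_B = I_C = 0.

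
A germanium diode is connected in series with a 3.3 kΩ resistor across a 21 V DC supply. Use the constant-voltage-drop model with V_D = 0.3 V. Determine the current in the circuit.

I ≈ 6.3 mA

KVL around the loop: 21 = V_D + I·R = 0.3 + I × 3.3 kΩ.
So I = (21 − 0.3) / 3.3 kΩ = 20.7 / 3.3 = 6.27 mA.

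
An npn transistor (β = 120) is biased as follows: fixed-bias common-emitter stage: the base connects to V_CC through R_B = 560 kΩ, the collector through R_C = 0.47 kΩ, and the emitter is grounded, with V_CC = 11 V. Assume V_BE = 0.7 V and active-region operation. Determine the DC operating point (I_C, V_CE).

Base loop: V_CC = I_B·R_B + V_BE, so I_B = (11 − 0.7)/560 kΩ = 0.0184 mA.
In the active region I_C = β·I_B = 120 × 0.0184 = 2.21 mA.
Collector loop: V_CE = V_CC − I_C·R_C = 11 − 2.21×0.47 = 9.96 V.
Since V_CE = 9.96 V > V_CE(sat) ≈ 0.2 V, the transistor is in the active region as assumed.

I_C ≈ 2.2 mA, V_CE ≈ 10 V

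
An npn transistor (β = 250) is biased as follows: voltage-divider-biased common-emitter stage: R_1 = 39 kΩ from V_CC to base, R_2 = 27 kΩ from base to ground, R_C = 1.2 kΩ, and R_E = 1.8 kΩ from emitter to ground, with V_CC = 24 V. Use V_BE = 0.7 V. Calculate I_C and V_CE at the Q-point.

I_C ≈ 4.9 mA, V_CE ≈ 9.3 V

Thevenize the base divider: V_Th = V_CC·R_2/(R_1+R_2) = 24×27/66 = 9.82 V, R_Th = R_1‖R_2 = 16 kΩ.
Base-emitter loop: V_Th = I_B·R_Th + V_BE + (β+1)I_B·R_E, so I_B = (9.82 − 0.7) / (16 + 251×1.8) = 0.0195 mA.
I_C = β·I_B = 250×0.0195 = 4.87 mA, and I_E = (β+1)I_B = 4.89 mA.
V_CE = V_CC − I_C·R_C − I_E·R_E = 24 − 4.87×1.2 − 4.89×1.8 = 9.34 V.
V_CE = 9.34 V > 0.2 V confirms active-region operation.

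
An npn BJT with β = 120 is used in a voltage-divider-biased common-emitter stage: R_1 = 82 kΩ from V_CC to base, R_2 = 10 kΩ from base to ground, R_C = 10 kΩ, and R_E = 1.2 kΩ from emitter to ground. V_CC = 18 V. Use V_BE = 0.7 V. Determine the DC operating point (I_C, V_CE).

Thevenize the base divider: V_Th = V_CC·R_2/(R_1+R_2) = 18×10/92 = 1.96 V, R_Th = R_1‖R_2 = 8.91 kΩ.
Base-emitter loop: V_Th = I_B·R_Th + V_BE + (β+1)I_B·R_E, so I_B = (1.96 − 0.7) / (8.91 + 121×1.2) = 0.00815 mA.
I_C = β·I_B = 120×0.00815 = 0.978 mA, and I_E = (β+1)I_B = 0.987 mA.
V_CE = V_CC − I_C·R_C − I_E·R_E = 18 − 0.978×10 − 0.987×1.2 = 7.03 V.
V_CE = 7.03 V > 0.2 V confirms active-region operation.

I_C ≈ 0.98 mA, V_CE ≈ 7 V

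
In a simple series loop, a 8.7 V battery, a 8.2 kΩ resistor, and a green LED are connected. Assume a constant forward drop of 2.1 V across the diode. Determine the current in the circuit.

KVL around the loop: 8.7 = V_D + I·R = 2.1 + I × 8.2 kΩ.
So I = (8.7 − 2.1) / 8.2 kΩ = 6.6 / 8.2 = 0.805 mA.

I ≈ 0.8 mA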